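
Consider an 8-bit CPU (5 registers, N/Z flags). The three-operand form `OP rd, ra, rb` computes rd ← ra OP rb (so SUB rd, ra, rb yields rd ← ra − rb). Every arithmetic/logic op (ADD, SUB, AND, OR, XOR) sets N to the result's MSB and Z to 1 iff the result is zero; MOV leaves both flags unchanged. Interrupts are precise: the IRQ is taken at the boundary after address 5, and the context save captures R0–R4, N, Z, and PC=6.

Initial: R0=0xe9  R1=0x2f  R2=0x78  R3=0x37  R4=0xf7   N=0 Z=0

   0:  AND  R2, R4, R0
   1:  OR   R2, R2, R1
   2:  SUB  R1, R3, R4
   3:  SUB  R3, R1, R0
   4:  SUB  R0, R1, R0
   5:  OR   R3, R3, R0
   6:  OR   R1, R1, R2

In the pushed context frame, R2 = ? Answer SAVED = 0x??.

SAVED = 0xef

after  0: R0=0xe9 R1=0x2f R2=0xe1 R3=0x37 R4=0xf7  N=1 Z=0
after  1: R0=0xe9 R1=0x2f R2=0xef R3=0x37 R4=0xf7  N=1 Z=0
after  2: R0=0xe9 R1=0x40 R2=0xef R3=0x37 R4=0xf7  N=0 Z=0
after  3: R0=0xe9 R1=0x40 R2=0xef R3=0x57 R4=0xf7  N=0 Z=0
after  4: R0=0x57 R1=0x40 R2=0xef R3=0x57 R4=0xf7  N=0 Z=0
after  5: R0=0x57 R1=0x40 R2=0xef R3=0x57 R4=0xf7  N=0 Z=0
-- IRQ taken; context saved, return-PC = 6 --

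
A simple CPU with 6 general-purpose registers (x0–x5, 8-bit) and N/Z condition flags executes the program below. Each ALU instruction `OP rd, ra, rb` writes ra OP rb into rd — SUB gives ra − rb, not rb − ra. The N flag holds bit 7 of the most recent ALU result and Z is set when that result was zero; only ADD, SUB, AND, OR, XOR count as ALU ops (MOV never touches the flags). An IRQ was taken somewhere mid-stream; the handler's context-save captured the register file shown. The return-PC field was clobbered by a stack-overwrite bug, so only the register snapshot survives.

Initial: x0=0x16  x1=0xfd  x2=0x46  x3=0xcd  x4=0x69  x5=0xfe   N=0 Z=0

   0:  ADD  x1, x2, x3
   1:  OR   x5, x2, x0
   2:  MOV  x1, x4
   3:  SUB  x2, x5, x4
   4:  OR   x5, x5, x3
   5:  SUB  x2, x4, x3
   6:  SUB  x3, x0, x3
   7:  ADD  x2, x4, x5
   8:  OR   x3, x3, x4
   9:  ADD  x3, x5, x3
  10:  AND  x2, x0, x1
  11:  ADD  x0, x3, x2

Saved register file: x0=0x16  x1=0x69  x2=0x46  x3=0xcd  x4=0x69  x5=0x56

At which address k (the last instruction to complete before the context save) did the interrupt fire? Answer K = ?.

after  0: x0=0x16 x1=0x13 x2=0x46 x3=0xcd x4=0x69 x5=0xfe  N=0 Z=0
after  1: x0=0x16 x1=0x13 x2=0x46 x3=0xcd x4=0x69 x5=0x56  N=0 Z=0
after  2: x0=0x16 x1=0x69 x2=0x46 x3=0xcd x4=0x69 x5=0x56  N=0 Z=0
-- IRQ taken; context saved, return-PC = 3 --

K = 2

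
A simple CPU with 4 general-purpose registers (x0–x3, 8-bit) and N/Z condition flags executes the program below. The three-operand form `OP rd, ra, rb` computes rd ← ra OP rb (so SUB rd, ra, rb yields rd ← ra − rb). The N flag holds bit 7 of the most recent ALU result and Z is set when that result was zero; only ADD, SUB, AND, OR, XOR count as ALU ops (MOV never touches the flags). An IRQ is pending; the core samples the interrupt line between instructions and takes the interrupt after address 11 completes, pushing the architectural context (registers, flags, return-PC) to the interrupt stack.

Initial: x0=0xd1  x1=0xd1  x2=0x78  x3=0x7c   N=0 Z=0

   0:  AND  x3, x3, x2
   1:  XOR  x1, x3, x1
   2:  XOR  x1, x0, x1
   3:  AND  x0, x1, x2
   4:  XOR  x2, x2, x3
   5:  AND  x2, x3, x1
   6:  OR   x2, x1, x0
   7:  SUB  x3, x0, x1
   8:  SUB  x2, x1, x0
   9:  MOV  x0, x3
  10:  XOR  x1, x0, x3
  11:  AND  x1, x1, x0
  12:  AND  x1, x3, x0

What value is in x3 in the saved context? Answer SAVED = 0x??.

SAVED = 0x00

after  0: x0=0xd1 x1=0xd1 x2=0x78 x3=0x78  N=0 Z=0
after  1: x0=0xd1 x1=0xa9 x2=0x78 x3=0x78  N=1 Z=0
after  2: x0=0xd1 x1=0x78 x2=0x78 x3=0x78  N=0 Z=0
after  3: x0=0x78 x1=0x78 x2=0x78 x3=0x78  N=0 Z=0
after  4: x0=0x78 x1=0x78 x2=0x00 x3=0x78  N=0 Z=1
after  5: x0=0x78 x1=0x78 x2=0x78 x3=0x78  N=0 Z=0
after  6: x0=0x78 x1=0x78 x2=0x78 x3=0x78  N=0 Z=0
after  7: x0=0x78 x1=0x78 x2=0x78 x3=0x00  N=0 Z=1
after  8: x0=0x78 x1=0x78 x2=0x00 x3=0x00  N=0 Z=1
after  9: x0=0x00 x1=0x78 x2=0x00 x3=0x00  N=0 Z=1
after 10: x0=0x00 x1=0x00 x2=0x00 x3=0x00  N=0 Z=1
after 11: x0=0x00 x1=0x00 x2=0x00 x3=0x00  N=0 Z=1
-- IRQ taken; context saved, return-PC = 12 --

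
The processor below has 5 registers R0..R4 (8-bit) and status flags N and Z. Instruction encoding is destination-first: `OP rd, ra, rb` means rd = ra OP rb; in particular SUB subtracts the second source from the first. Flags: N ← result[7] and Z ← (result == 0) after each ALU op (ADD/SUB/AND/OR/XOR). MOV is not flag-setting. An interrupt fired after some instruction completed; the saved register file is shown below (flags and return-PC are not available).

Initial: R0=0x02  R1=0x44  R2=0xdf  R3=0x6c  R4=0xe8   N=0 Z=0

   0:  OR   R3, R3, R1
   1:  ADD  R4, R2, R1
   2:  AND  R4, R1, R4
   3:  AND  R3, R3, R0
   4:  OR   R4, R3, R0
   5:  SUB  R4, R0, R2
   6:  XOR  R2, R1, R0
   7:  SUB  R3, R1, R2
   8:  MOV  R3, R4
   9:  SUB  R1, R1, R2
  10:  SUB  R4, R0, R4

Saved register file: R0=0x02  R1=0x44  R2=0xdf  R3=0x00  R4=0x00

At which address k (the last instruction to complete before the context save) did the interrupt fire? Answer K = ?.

K = 3

after  0: R0=0x02 R1=0x44 R2=0xdf R3=0x6c R4=0xe8  N=0 Z=0
after  1: R0=0x02 R1=0x44 R2=0xdf R3=0x6c R4=0x23  N=0 Z=0
after  2: R0=0x02 R1=0x44 R2=0xdf R3=0x6c R4=0x00  N=0 Z=1
after  3: R0=0x02 R1=0x44 R2=0xdf R3=0x00 R4=0x00  N=0 Z=1
-- IRQ taken; context saved, return-PC = 4 --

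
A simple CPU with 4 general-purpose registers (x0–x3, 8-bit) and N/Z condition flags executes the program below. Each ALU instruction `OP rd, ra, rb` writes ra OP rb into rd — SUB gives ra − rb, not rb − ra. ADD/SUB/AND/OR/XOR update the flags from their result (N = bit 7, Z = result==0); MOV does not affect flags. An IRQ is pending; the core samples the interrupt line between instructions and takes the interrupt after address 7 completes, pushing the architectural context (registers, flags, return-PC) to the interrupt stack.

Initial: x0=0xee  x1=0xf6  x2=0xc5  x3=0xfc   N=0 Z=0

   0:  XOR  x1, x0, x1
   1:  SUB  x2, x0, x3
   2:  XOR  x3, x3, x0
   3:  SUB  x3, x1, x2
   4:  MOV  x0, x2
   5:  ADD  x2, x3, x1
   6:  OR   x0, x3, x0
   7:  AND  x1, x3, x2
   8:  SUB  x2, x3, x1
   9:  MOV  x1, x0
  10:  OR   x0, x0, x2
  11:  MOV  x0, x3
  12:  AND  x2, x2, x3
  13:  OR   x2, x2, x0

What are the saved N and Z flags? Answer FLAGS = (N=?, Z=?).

FLAGS = (N=0, Z=0)

after  0: x0=0xee x1=0x18 x2=0xc5 x3=0xfc  N=0 Z=0
after  1: x0=0xee x1=0x18 x2=0xf2 x3=0xfc  N=1 Z=0
after  2: x0=0xee x1=0x18 x2=0xf2 x3=0x12  N=0 Z=0
after  3: x0=0xee x1=0x18 x2=0xf2 x3=0x26  N=0 Z=0
after  4: x0=0xf2 x1=0x18 x2=0xf2 x3=0x26  N=0 Z=0
after  5: x0=0xf2 x1=0x18 x2=0x3e x3=0x26  N=0 Z=0
after  6: x0=0xf6 x1=0x18 x2=0x3e x3=0x26  N=1 Z=0
after  7: x0=0xf6 x1=0x26 x2=0x3e x3=0x26  N=0 Z=0
-- IRQ taken; context saved, return-PC = 8 --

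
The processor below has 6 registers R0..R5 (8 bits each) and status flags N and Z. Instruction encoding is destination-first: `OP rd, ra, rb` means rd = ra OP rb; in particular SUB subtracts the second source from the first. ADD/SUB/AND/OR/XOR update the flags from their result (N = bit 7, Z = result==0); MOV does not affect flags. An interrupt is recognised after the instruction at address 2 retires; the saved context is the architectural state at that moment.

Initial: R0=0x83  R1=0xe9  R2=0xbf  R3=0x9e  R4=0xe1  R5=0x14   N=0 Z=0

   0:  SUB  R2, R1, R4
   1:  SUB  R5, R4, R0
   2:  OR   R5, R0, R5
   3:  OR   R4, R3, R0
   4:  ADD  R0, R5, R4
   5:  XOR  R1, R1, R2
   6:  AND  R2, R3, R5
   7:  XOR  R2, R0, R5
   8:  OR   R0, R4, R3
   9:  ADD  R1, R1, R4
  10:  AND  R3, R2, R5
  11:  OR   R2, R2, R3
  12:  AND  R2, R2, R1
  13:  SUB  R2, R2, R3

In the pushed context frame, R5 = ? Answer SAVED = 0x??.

SAVED = 0xdf

after  0: R0=0x83 R1=0xe9 R2=0x08 R3=0x9e R4=0xe1 R5=0x14  N=0 Z=0
after  1: R0=0x83 R1=0xe9 R2=0x08 R3=0x9e R4=0xe1 R5=0x5e  N=0 Z=0
after  2: R0=0x83 R1=0xe9 R2=0x08 R3=0x9e R4=0xe1 R5=0xdf  N=1 Z=0
-- IRQ taken; context saved, return-PC = 3 --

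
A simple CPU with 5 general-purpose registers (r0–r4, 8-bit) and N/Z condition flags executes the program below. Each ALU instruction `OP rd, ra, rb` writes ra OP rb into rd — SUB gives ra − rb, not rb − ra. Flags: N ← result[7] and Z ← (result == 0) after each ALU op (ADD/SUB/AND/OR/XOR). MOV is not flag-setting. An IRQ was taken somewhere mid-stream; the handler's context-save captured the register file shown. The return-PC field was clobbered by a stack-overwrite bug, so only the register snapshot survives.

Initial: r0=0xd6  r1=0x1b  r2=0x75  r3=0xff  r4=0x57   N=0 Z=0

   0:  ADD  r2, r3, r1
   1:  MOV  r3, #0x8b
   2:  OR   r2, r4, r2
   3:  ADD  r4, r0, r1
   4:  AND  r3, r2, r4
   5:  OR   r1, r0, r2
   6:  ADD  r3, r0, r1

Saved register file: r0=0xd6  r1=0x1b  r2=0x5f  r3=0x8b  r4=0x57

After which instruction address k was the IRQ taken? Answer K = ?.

K = 2

after  0: r0=0xd6 r1=0x1b r2=0x1a r3=0xff r4=0x57  N=0 Z=0
after  1: r0=0xd6 r1=0x1b r2=0x1a r3=0x8b r4=0x57  N=0 Z=0
after  2: r0=0xd6 r1=0x1b r2=0x5f r3=0x8b r4=0x57  N=0 Z=0
-- IRQ taken; context saved, return-PC = 3 --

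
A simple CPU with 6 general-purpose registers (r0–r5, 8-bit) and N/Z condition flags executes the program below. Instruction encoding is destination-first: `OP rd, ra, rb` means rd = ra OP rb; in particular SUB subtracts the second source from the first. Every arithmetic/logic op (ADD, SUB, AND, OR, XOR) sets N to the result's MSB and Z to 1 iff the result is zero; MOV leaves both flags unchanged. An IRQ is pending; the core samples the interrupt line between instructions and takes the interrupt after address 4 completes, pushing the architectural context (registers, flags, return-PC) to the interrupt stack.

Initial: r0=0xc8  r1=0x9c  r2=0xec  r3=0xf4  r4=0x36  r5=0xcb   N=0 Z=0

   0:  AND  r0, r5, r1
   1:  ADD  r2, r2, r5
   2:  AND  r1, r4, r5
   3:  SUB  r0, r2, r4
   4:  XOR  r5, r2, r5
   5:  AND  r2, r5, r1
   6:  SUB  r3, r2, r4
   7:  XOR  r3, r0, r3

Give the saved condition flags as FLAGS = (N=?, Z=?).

after  0: r0=0x88 r1=0x9c r2=0xec r3=0xf4 r4=0x36 r5=0xcb  N=1 Z=0
after  1: r0=0x88 r1=0x9c r2=0xb7 r3=0xf4 r4=0x36 r5=0xcb  N=1 Z=0
after  2: r0=0x88 r1=0x02 r2=0xb7 r3=0xf4 r4=0x36 r5=0xcb  N=0 Z=0
after  3: r0=0x81 r1=0x02 r2=0xb7 r3=0xf4 r4=0x36 r5=0xcb  N=1 Z=0
after  4: r0=0x81 r1=0x02 r2=0xb7 r3=0xf4 r4=0x36 r5=0x7c  N=0 Z=0
-- IRQ taken; context saved, return-PC = 5 --

FLAGS = (N=0, Z=0)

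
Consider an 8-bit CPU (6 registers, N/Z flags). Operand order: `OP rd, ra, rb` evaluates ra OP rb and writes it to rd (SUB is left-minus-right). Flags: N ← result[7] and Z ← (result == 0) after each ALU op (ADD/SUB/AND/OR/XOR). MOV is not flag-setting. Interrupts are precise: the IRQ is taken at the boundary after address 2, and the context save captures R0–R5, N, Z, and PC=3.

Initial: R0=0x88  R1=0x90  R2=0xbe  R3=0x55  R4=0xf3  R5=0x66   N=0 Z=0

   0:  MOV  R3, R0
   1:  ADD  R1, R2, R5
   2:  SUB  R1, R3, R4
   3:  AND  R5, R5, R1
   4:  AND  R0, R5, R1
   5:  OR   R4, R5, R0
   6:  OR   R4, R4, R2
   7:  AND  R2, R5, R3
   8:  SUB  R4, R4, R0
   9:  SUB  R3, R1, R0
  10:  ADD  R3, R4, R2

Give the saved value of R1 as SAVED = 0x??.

after  0: R0=0x88 R1=0x90 R2=0xbe R3=0x88 R4=0xf3 R5=0x66  N=0 Z=0
after  1: R0=0x88 R1=0x24 R2=0xbe R3=0x88 R4=0xf3 R5=0x66  N=0 Z=0
after  2: R0=0x88 R1=0x95 R2=0xbe R3=0x88 R4=0xf3 R5=0x66  N=1 Z=0
-- IRQ taken; context saved, return-PC = 3 --

SAVED = 0x95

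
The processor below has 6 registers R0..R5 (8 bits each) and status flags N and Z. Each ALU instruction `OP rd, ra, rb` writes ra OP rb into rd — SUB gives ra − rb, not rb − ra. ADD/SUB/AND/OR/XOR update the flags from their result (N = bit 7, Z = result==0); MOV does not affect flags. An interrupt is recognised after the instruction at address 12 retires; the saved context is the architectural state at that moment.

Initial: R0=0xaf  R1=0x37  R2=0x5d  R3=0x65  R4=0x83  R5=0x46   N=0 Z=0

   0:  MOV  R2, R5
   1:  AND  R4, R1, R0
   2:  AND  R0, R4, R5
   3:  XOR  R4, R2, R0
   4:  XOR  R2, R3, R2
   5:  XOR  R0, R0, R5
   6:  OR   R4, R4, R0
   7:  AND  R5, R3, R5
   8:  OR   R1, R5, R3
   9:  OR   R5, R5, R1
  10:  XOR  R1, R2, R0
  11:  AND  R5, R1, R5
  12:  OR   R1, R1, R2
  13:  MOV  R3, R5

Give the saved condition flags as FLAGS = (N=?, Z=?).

after  0: R0=0xaf R1=0x37 R2=0x46 R3=0x65 R4=0x83 R5=0x46  N=0 Z=0
after  1: R0=0xaf R1=0x37 R2=0x46 R3=0x65 R4=0x27 R5=0x46  N=0 Z=0
after  2: R0=0x06 R1=0x37 R2=0x46 R3=0x65 R4=0x27 R5=0x46  N=0 Z=0
after  3: R0=0x06 R1=0x37 R2=0x46 R3=0x65 R4=0x40 R5=0x46  N=0 Z=0
after  4: R0=0x06 R1=0x37 R2=0x23 R3=0x65 R4=0x40 R5=0x46  N=0 Z=0
after  5: R0=0x40 R1=0x37 R2=0x23 R3=0x65 R4=0x40 R5=0x46  N=0 Z=0
after  6: R0=0x40 R1=0x37 R2=0x23 R3=0x65 R4=0x40 R5=0x46  N=0 Z=0
after  7: R0=0x40 R1=0x37 R2=0x23 R3=0x65 R4=0x40 R5=0x44  N=0 Z=0
after  8: R0=0x40 R1=0x65 R2=0x23 R3=0x65 R4=0x40 R5=0x44  N=0 Z=0
after  9: R0=0x40 R1=0x65 R2=0x23 R3=0x65 R4=0x40 R5=0x65  N=0 Z=0
after 10: R0=0x40 R1=0x63 R2=0x23 R3=0x65 R4=0x40 R5=0x65  N=0 Z=0
after 11: R0=0x40 R1=0x63 R2=0x23 R3=0x65 R4=0x40 R5=0x61  N=0 Z=0
after 12: R0=0x40 R1=0x63 R2=0x23 R3=0x65 R4=0x40 R5=0x61  N=0 Z=0
-- IRQ taken; context saved, return-PC = 13 --

FLAGS = (N=0, Z=0)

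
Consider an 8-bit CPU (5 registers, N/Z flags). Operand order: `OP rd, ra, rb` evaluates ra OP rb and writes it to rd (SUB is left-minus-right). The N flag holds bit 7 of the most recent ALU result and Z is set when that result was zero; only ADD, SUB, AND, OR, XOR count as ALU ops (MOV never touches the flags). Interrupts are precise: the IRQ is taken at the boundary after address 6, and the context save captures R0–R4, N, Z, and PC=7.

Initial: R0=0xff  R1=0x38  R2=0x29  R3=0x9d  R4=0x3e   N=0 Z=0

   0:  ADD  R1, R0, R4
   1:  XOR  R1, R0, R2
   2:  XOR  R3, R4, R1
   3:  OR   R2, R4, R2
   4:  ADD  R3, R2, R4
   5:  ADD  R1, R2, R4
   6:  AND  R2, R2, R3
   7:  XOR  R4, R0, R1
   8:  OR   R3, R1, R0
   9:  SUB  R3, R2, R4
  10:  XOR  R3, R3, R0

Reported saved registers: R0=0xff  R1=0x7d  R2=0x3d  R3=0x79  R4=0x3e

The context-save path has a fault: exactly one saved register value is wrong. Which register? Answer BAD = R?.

after  0: R0=0xff R1=0x3d R2=0x29 R3=0x9d R4=0x3e  N=0 Z=0
after  1: R0=0xff R1=0xd6 R2=0x29 R3=0x9d R4=0x3e  N=1 Z=0
after  2: R0=0xff R1=0xd6 R2=0x29 R3=0xe8 R4=0x3e  N=1 Z=0
after  3: R0=0xff R1=0xd6 R2=0x3f R3=0xe8 R4=0x3e  N=0 Z=0
after  4: R0=0xff R1=0xd6 R2=0x3f R3=0x7d R4=0x3e  N=0 Z=0
after  5: R0=0xff R1=0x7d R2=0x3f R3=0x7d R4=0x3e  N=0 Z=0
after  6: R0=0xff R1=0x7d R2=0x3d R3=0x7d R4=0x3e  N=0 Z=0
-- IRQ taken; context saved, return-PC = 7 --
mismatch: R3: reported 0x79 vs actual 0x7d

BAD = R3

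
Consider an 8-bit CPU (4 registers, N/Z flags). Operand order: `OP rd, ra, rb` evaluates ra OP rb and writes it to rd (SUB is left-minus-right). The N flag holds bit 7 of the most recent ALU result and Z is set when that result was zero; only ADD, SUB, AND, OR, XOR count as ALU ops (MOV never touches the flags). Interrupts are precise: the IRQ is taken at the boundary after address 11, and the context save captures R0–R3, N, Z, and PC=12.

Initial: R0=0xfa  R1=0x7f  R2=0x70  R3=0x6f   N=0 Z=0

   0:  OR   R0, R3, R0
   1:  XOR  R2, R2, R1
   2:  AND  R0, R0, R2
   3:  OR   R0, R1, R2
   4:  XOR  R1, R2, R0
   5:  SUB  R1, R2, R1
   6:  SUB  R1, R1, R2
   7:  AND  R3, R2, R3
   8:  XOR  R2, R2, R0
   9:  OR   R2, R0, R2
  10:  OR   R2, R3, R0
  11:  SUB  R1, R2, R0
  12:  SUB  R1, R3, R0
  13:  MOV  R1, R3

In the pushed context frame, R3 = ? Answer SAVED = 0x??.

after  0: R0=0xff R1=0x7f R2=0x70 R3=0x6f  N=1 Z=0
after  1: R0=0xff R1=0x7f R2=0x0f R3=0x6f  N=0 Z=0
after  2: R0=0x0f R1=0x7f R2=0x0f R3=0x6f  N=0 Z=0
after  3: R0=0x7f R1=0x7f R2=0x0f R3=0x6f  N=0 Z=0
after  4: R0=0x7f R1=0x70 R2=0x0f R3=0x6f  N=0 Z=0
after  5: R0=0x7f R1=0x9f R2=0x0f R3=0x6f  N=1 Z=0
after  6: R0=0x7f R1=0x90 R2=0x0f R3=0x6f  N=1 Z=0
after  7: R0=0x7f R1=0x90 R2=0x0f R3=0x0f  N=0 Z=0
after  8: R0=0x7f R1=0x90 R2=0x70 R3=0x0f  N=0 Z=0
after  9: R0=0x7f R1=0x90 R2=0x7f R3=0x0f  N=0 Z=0
after 10: R0=0x7f R1=0x90 R2=0x7f R3=0x0f  N=0 Z=0
after 11: R0=0x7f R1=0x00 R2=0x7f R3=0x0f  N=0 Z=1
-- IRQ taken; context saved, return-PC = 12 --

SAVED = 0x0f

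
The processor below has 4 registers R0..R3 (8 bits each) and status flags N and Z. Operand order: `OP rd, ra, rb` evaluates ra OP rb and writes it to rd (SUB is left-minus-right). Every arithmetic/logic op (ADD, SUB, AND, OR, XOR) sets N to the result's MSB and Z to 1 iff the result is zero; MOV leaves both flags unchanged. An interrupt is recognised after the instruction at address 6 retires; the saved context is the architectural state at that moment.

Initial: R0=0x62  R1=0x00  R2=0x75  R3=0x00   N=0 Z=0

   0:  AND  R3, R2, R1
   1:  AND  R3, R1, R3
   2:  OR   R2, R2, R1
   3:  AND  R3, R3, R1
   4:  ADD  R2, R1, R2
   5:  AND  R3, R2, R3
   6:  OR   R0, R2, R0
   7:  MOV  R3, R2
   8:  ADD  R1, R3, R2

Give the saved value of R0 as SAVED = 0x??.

SAVED = 0x77

after  0: R0=0x62 R1=0x00 R2=0x75 R3=0x00  N=0 Z=1
after  1: R0=0x62 R1=0x00 R2=0x75 R3=0x00  N=0 Z=1
after  2: R0=0x62 R1=0x00 R2=0x75 R3=0x00  N=0 Z=0
after  3: R0=0x62 R1=0x00 R2=0x75 R3=0x00  N=0 Z=1
after  4: R0=0x62 R1=0x00 R2=0x75 R3=0x00  N=0 Z=0
after  5: R0=0x62 R1=0x00 R2=0x75 R3=0x00  N=0 Z=1
after  6: R0=0x77 R1=0x00 R2=0x75 R3=0x00  N=0 Z=0
-- IRQ taken; context saved, return-PC = 7 --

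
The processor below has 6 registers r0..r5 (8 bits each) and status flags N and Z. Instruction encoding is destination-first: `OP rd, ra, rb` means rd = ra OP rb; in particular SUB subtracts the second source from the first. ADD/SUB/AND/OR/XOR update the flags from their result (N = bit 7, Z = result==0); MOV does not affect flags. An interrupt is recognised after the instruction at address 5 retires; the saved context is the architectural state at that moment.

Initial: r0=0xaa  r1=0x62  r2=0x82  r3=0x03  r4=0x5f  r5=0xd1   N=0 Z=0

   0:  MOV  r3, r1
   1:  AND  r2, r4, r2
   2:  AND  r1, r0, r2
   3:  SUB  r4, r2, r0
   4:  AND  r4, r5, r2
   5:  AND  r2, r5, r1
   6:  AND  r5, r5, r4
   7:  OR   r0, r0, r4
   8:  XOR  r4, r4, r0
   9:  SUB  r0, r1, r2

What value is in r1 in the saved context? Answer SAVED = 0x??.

after  0: r0=0xaa r1=0x62 r2=0x82 r3=0x62 r4=0x5f r5=0xd1  N=0 Z=0
after  1: r0=0xaa r1=0x62 r2=0x02 r3=0x62 r4=0x5f r5=0xd1  N=0 Z=0
after  2: r0=0xaa r1=0x02 r2=0x02 r3=0x62 r4=0x5f r5=0xd1  N=0 Z=0
after  3: r0=0xaa r1=0x02 r2=0x02 r3=0x62 r4=0x58 r5=0xd1  N=0 Z=0
after  4: r0=0xaa r1=0x02 r2=0x02 r3=0x62 r4=0x00 r5=0xd1  N=0 Z=1
after  5: r0=0xaa r1=0x02 r2=0x00 r3=0x62 r4=0x00 r5=0xd1  N=0 Z=1
-- IRQ taken; context saved, return-PC = 6 --

SAVED = 0x02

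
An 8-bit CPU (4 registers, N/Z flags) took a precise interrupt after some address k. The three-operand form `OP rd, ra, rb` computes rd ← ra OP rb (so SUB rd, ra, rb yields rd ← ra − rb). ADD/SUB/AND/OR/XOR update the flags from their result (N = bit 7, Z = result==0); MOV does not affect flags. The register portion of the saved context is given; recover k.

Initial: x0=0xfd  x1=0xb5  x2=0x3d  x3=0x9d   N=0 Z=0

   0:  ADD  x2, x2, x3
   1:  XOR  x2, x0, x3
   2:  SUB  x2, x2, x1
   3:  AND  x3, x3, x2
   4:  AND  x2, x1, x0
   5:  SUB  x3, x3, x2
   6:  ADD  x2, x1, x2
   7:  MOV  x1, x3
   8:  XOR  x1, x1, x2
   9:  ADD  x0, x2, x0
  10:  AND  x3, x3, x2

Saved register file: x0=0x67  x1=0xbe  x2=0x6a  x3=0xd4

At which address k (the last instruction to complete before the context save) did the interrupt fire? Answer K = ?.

K = 9

after  0: x0=0xfd x1=0xb5 x2=0xda x3=0x9d  N=1 Z=0
after  1: x0=0xfd x1=0xb5 x2=0x60 x3=0x9d  N=0 Z=0
after  2: x0=0xfd x1=0xb5 x2=0xab x3=0x9d  N=1 Z=0
after  3: x0=0xfd x1=0xb5 x2=0xab x3=0x89  N=1 Z=0
after  4: x0=0xfd x1=0xb5 x2=0xb5 x3=0x89  N=1 Z=0
after  5: x0=0xfd x1=0xb5 x2=0xb5 x3=0xd4  N=1 Z=0
after  6: x0=0xfd x1=0xb5 x2=0x6a x3=0xd4  N=0 Z=0
after  7: x0=0xfd x1=0xd4 x2=0x6a x3=0xd4  N=0 Z=0
after  8: x0=0xfd x1=0xbe x2=0x6a x3=0xd4  N=1 Z=0
after  9: x0=0x67 x1=0xbe x2=0x6a x3=0xd4  N=0 Z=0
-- IRQ taken; context saved, return-PC = 10 --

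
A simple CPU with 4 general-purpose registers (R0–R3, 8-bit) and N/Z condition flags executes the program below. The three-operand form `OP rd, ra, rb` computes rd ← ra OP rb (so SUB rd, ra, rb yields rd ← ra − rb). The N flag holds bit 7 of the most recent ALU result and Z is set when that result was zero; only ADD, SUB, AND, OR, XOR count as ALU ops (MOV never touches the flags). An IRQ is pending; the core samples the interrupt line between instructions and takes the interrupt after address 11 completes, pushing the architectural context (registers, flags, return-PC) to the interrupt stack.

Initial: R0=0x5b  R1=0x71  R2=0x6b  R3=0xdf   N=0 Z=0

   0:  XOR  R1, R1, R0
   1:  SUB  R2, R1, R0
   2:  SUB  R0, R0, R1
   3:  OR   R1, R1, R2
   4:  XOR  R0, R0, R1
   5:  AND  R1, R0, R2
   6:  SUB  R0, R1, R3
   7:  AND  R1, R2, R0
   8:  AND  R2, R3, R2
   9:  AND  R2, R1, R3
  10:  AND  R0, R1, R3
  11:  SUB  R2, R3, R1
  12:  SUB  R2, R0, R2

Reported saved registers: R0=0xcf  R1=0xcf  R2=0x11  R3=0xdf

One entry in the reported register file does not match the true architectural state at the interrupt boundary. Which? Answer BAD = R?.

BAD = R2

after  0: R0=0x5b R1=0x2a R2=0x6b R3=0xdf  N=0 Z=0
after  1: R0=0x5b R1=0x2a R2=0xcf R3=0xdf  N=1 Z=0
after  2: R0=0x31 R1=0x2a R2=0xcf R3=0xdf  N=0 Z=0
after  3: R0=0x31 R1=0xef R2=0xcf R3=0xdf  N=1 Z=0
after  4: R0=0xde R1=0xef R2=0xcf R3=0xdf  N=1 Z=0
after  5: R0=0xde R1=0xce R2=0xcf R3=0xdf  N=1 Z=0
after  6: R0=0xef R1=0xce R2=0xcf R3=0xdf  N=1 Z=0
after  7: R0=0xef R1=0xcf R2=0xcf R3=0xdf  N=1 Z=0
after  8: R0=0xef R1=0xcf R2=0xcf R3=0xdf  N=1 Z=0
after  9: R0=0xef R1=0xcf R2=0xcf R3=0xdf  N=1 Z=0
after 10: R0=0xcf R1=0xcf R2=0xcf R3=0xdf  N=1 Z=0
after 11: R0=0xcf R1=0xcf R2=0x10 R3=0xdf  N=0 Z=0
-- IRQ taken; context saved, return-PC = 12 --
mismatch: R2: reported 0x11 vs actual 0x10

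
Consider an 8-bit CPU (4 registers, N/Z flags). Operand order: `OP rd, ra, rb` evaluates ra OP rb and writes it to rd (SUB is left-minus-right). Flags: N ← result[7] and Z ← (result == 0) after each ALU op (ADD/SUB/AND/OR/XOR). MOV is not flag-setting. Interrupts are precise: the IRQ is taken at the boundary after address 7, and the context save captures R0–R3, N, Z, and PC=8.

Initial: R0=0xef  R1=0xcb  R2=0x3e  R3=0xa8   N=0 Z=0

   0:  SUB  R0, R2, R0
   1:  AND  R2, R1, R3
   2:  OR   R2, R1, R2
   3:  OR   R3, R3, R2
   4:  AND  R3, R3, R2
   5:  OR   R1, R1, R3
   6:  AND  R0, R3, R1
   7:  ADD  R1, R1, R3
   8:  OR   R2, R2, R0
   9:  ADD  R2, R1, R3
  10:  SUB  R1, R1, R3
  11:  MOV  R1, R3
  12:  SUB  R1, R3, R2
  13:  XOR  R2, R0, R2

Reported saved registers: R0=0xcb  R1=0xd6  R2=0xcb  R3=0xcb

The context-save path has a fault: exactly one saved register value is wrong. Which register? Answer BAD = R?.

BAD = R1

after  0: R0=0x4f R1=0xcb R2=0x3e R3=0xa8  N=0 Z=0
after  1: R0=0x4f R1=0xcb R2=0x88 R3=0xa8  N=1 Z=0
after  2: R0=0x4f R1=0xcb R2=0xcb R3=0xa8  N=1 Z=0
after  3: R0=0x4f R1=0xcb R2=0xcb R3=0xeb  N=1 Z=0
after  4: R0=0x4f R1=0xcb R2=0xcb R3=0xcb  N=1 Z=0
after  5: R0=0x4f R1=0xcb R2=0xcb R3=0xcb  N=1 Z=0
after  6: R0=0xcb R1=0xcb R2=0xcb R3=0xcb  N=1 Z=0
after  7: R0=0xcb R1=0x96 R2=0xcb R3=0xcb  N=1 Z=0
-- IRQ taken; context saved, return-PC = 8 --
mismatch: R1: reported 0xd6 vs actual 0x96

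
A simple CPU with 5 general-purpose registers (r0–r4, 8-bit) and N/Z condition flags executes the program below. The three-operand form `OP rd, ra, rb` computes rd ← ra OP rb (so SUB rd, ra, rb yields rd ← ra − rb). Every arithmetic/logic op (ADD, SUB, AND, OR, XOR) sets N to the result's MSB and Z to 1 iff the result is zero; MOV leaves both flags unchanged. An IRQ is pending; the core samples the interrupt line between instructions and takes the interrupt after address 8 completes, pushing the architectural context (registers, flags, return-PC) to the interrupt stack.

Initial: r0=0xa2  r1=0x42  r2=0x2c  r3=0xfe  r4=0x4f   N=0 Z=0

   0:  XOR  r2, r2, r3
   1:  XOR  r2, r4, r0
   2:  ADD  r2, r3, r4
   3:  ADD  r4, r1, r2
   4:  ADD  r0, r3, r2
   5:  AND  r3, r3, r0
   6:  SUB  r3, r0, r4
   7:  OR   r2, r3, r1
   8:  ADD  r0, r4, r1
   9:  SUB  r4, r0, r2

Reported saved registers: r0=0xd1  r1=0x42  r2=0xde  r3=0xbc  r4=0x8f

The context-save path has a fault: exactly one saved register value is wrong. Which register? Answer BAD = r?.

after  0: r0=0xa2 r1=0x42 r2=0xd2 r3=0xfe r4=0x4f  N=1 Z=0
after  1: r0=0xa2 r1=0x42 r2=0xed r3=0xfe r4=0x4f  N=1 Z=0
after  2: r0=0xa2 r1=0x42 r2=0x4d r3=0xfe r4=0x4f  N=0 Z=0
after  3: r0=0xa2 r1=0x42 r2=0x4d r3=0xfe r4=0x8f  N=1 Z=0
after  4: r0=0x4b r1=0x42 r2=0x4d r3=0xfe r4=0x8f  N=0 Z=0
after  5: r0=0x4b r1=0x42 r2=0x4d r3=0x4a r4=0x8f  N=0 Z=0
after  6: r0=0x4b r1=0x42 r2=0x4d r3=0xbc r4=0x8f  N=1 Z=0
after  7: r0=0x4b r1=0x42 r2=0xfe r3=0xbc r4=0x8f  N=1 Z=0
after  8: r0=0xd1 r1=0x42 r2=0xfe r3=0xbc r4=0x8f  N=1 Z=0
-- IRQ taken; context saved, return-PC = 9 --
mismatch: r2: reported 0xde vs actual 0xfe

BAD = r2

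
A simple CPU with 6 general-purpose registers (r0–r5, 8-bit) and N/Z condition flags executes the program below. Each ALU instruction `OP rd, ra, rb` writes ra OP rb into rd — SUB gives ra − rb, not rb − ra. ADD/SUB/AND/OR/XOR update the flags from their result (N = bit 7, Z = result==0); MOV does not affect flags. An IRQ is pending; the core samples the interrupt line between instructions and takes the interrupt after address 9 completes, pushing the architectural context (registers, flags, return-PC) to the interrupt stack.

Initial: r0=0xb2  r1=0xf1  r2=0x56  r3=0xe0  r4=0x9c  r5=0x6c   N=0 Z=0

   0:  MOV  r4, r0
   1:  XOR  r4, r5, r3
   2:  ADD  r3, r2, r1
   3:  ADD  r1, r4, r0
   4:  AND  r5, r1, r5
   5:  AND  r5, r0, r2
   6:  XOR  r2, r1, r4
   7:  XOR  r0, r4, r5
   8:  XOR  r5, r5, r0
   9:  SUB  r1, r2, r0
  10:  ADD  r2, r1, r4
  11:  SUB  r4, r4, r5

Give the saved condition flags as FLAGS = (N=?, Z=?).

after  0: r0=0xb2 r1=0xf1 r2=0x56 r3=0xe0 r4=0xb2 r5=0x6c  N=0 Z=0
after  1: r0=0xb2 r1=0xf1 r2=0x56 r3=0xe0 r4=0x8c r5=0x6c  N=1 Z=0
after  2: r0=0xb2 r1=0xf1 r2=0x56 r3=0x47 r4=0x8c r5=0x6c  N=0 Z=0
after  3: r0=0xb2 r1=0x3e r2=0x56 r3=0x47 r4=0x8c r5=0x6c  N=0 Z=0
after  4: r0=0xb2 r1=0x3e r2=0x56 r3=0x47 r4=0x8c r5=0x2c  N=0 Z=0
after  5: r0=0xb2 r1=0x3e r2=0x56 r3=0x47 r4=0x8c r5=0x12  N=0 Z=0
after  6: r0=0xb2 r1=0x3e r2=0xb2 r3=0x47 r4=0x8c r5=0x12  N=1 Z=0
after  7: r0=0x9e r1=0x3e r2=0xb2 r3=0x47 r4=0x8c r5=0x12  N=1 Z=0
after  8: r0=0x9e r1=0x3e r2=0xb2 r3=0x47 r4=0x8c r5=0x8c  N=1 Z=0
after  9: r0=0x9e r1=0x14 r2=0xb2 r3=0x47 r4=0x8c r5=0x8c  N=0 Z=0
-- IRQ taken; context saved, return-PC = 10 --

FLAGS = (N=0, Z=0)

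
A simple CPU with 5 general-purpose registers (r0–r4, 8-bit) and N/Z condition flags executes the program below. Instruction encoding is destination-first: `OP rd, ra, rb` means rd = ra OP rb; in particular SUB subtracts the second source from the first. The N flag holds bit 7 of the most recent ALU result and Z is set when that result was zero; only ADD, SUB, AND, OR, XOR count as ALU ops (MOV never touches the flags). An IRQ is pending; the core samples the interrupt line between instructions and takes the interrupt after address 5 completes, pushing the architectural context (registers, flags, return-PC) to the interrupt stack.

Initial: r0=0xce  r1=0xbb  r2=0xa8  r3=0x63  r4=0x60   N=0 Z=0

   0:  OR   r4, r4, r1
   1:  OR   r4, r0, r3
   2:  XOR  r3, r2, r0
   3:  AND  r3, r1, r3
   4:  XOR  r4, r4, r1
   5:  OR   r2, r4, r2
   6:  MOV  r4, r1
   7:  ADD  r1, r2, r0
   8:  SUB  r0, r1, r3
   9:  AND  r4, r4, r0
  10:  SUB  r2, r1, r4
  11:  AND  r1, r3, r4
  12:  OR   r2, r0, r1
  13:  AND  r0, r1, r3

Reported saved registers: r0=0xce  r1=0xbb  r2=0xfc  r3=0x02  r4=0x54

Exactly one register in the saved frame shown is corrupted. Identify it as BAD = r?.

after  0: r0=0xce r1=0xbb r2=0xa8 r3=0x63 r4=0xfb  N=1 Z=0
after  1: r0=0xce r1=0xbb r2=0xa8 r3=0x63 r4=0xef  N=1 Z=0
after  2: r0=0xce r1=0xbb r2=0xa8 r3=0x66 r4=0xef  N=0 Z=0
after  3: r0=0xce r1=0xbb r2=0xa8 r3=0x22 r4=0xef  N=0 Z=0
after  4: r0=0xce r1=0xbb r2=0xa8 r3=0x22 r4=0x54  N=0 Z=0
after  5: r0=0xce r1=0xbb r2=0xfc r3=0x22 r4=0x54  N=1 Z=0
-- IRQ taken; context saved, return-PC = 6 --
mismatch: r3: reported 0x02 vs actual 0x22

BAD = r3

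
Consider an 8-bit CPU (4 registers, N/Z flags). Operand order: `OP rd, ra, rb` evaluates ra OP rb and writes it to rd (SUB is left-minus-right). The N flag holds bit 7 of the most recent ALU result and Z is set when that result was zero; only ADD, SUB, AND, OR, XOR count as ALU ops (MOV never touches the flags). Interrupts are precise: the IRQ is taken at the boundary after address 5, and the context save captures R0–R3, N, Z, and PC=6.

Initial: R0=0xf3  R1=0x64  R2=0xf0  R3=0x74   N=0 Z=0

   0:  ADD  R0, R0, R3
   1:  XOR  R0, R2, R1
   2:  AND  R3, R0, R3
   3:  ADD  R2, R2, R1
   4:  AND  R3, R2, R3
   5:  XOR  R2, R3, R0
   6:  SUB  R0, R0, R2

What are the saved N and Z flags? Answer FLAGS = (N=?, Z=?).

after  0: R0=0x67 R1=0x64 R2=0xf0 R3=0x74  N=0 Z=0
after  1: R0=0x94 R1=0x64 R2=0xf0 R3=0x74  N=1 Z=0
after  2: R0=0x94 R1=0x64 R2=0xf0 R3=0x14  N=0 Z=0
after  3: R0=0x94 R1=0x64 R2=0x54 R3=0x14  N=0 Z=0
after  4: R0=0x94 R1=0x64 R2=0x54 R3=0x14  N=0 Z=0
after  5: R0=0x94 R1=0x64 R2=0x80 R3=0x14  N=1 Z=0
-- IRQ taken; context saved, return-PC = 6 --

FLAGS = (N=1, Z=0)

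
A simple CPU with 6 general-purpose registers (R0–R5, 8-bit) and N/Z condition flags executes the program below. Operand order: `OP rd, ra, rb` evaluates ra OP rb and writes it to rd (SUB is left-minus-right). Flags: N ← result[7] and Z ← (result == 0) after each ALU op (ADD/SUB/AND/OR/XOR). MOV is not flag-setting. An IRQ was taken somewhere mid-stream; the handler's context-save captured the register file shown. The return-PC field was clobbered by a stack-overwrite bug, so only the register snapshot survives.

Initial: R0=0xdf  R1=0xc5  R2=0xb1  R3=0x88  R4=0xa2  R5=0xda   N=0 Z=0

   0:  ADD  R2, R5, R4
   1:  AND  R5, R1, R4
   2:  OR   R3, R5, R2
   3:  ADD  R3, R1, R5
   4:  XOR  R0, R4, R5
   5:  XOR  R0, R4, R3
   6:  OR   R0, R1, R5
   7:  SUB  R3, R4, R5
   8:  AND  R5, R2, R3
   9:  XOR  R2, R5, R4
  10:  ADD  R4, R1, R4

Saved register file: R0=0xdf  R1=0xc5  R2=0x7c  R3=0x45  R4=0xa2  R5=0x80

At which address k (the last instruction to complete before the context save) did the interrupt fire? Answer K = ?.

K = 3

after  0: R0=0xdf R1=0xc5 R2=0x7c R3=0x88 R4=0xa2 R5=0xda  N=0 Z=0
after  1: R0=0xdf R1=0xc5 R2=0x7c R3=0x88 R4=0xa2 R5=0x80  N=1 Z=0
after  2: R0=0xdf R1=0xc5 R2=0x7c R3=0xfc R4=0xa2 R5=0x80  N=1 Z=0
after  3: R0=0xdf R1=0xc5 R2=0x7c R3=0x45 R4=0xa2 R5=0x80  N=0 Z=0
-- IRQ taken; context saved, return-PC = 4 --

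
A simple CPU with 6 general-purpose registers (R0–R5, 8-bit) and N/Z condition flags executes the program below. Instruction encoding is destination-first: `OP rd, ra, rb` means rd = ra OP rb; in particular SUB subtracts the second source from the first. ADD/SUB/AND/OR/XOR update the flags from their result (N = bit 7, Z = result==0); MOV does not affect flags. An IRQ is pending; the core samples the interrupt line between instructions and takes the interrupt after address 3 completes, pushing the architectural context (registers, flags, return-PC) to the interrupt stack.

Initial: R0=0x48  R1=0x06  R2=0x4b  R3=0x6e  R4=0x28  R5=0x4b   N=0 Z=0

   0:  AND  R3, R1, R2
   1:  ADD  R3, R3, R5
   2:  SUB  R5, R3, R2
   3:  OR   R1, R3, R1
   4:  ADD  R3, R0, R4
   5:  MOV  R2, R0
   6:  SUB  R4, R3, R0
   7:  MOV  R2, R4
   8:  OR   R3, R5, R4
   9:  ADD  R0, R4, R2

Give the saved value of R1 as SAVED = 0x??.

after  0: R0=0x48 R1=0x06 R2=0x4b R3=0x02 R4=0x28 R5=0x4b  N=0 Z=0
after  1: R0=0x48 R1=0x06 R2=0x4b R3=0x4d R4=0x28 R5=0x4b  N=0 Z=0
after  2: R0=0x48 R1=0x06 R2=0x4b R3=0x4d R4=0x28 R5=0x02  N=0 Z=0
after  3: R0=0x48 R1=0x4f R2=0x4b R3=0x4d R4=0x28 R5=0x02  N=0 Z=0
-- IRQ taken; context saved, return-PC = 4 --

SAVED = 0x4f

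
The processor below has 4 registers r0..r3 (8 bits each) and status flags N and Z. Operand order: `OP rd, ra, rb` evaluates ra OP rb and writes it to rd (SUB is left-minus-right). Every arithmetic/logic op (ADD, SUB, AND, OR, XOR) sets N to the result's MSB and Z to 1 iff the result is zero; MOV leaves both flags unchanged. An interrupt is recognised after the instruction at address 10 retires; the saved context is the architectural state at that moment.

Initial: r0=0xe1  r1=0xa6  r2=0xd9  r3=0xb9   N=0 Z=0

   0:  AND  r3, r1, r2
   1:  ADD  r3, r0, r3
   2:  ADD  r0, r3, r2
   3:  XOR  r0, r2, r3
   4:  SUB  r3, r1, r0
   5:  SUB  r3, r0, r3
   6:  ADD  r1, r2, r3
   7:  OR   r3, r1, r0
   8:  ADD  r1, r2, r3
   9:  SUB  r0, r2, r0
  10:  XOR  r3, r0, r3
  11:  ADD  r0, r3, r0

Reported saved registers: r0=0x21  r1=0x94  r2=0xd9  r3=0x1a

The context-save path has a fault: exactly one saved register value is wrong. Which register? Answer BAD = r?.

BAD = r3

after  0: r0=0xe1 r1=0xa6 r2=0xd9 r3=0x80  N=1 Z=0
after  1: r0=0xe1 r1=0xa6 r2=0xd9 r3=0x61  N=0 Z=0
after  2: r0=0x3a r1=0xa6 r2=0xd9 r3=0x61  N=0 Z=0
after  3: r0=0xb8 r1=0xa6 r2=0xd9 r3=0x61  N=1 Z=0
after  4: r0=0xb8 r1=0xa6 r2=0xd9 r3=0xee  N=1 Z=0
after  5: r0=0xb8 r1=0xa6 r2=0xd9 r3=0xca  N=1 Z=0
after  6: r0=0xb8 r1=0xa3 r2=0xd9 r3=0xca  N=1 Z=0
after  7: r0=0xb8 r1=0xa3 r2=0xd9 r3=0xbb  N=1 Z=0
after  8: r0=0xb8 r1=0x94 r2=0xd9 r3=0xbb  N=1 Z=0
after  9: r0=0x21 r1=0x94 r2=0xd9 r3=0xbb  N=0 Z=0
after 10: r0=0x21 r1=0x94 r2=0xd9 r3=0x9a  N=1 Z=0
-- IRQ taken; context saved, return-PC = 11 --
mismatch: r3: reported 0x1a vs actual 0x9a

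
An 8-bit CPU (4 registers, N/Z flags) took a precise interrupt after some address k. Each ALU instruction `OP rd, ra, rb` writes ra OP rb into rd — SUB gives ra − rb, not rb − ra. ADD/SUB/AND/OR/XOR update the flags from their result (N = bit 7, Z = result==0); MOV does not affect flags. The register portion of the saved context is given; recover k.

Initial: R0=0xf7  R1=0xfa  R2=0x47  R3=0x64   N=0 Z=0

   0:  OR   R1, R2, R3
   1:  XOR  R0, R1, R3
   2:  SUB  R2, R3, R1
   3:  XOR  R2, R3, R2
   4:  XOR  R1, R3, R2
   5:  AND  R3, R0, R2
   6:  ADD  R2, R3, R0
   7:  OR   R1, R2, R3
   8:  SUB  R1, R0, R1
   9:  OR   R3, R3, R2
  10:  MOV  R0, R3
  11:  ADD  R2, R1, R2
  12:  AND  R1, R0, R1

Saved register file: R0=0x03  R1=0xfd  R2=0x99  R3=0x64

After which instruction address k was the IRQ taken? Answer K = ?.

K = 4

after  0: R0=0xf7 R1=0x67 R2=0x47 R3=0x64  N=0 Z=0
after  1: R0=0x03 R1=0x67 R2=0x47 R3=0x64  N=0 Z=0
after  2: R0=0x03 R1=0x67 R2=0xfd R3=0x64  N=1 Z=0
after  3: R0=0x03 R1=0x67 R2=0x99 R3=0x64  N=1 Z=0
after  4: R0=0x03 R1=0xfd R2=0x99 R3=0x64  N=1 Z=0
-- IRQ taken; context saved, return-PC = 5 --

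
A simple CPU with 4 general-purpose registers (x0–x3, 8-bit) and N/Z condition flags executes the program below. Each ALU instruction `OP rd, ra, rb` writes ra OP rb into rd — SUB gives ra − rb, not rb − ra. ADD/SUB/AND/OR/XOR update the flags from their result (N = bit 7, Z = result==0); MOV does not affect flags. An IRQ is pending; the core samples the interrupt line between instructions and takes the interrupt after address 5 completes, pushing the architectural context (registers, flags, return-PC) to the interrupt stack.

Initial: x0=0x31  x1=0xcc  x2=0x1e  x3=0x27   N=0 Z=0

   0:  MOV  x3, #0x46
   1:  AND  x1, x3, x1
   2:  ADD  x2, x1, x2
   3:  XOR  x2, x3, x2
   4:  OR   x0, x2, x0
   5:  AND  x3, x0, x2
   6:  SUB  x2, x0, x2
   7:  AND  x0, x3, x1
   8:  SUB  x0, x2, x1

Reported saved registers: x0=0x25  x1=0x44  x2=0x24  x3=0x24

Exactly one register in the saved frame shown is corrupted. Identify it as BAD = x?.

after  0: x0=0x31 x1=0xcc x2=0x1e x3=0x46  N=0 Z=0
after  1: x0=0x31 x1=0x44 x2=0x1e x3=0x46  N=0 Z=0
after  2: x0=0x31 x1=0x44 x2=0x62 x3=0x46  N=0 Z=0
after  3: x0=0x31 x1=0x44 x2=0x24 x3=0x46  N=0 Z=0
after  4: x0=0x35 x1=0x44 x2=0x24 x3=0x46  N=0 Z=0
after  5: x0=0x35 x1=0x44 x2=0x24 x3=0x24  N=0 Z=0
-- IRQ taken; context saved, return-PC = 6 --
mismatch: x0: reported 0x25 vs actual 0x35

BAD = x0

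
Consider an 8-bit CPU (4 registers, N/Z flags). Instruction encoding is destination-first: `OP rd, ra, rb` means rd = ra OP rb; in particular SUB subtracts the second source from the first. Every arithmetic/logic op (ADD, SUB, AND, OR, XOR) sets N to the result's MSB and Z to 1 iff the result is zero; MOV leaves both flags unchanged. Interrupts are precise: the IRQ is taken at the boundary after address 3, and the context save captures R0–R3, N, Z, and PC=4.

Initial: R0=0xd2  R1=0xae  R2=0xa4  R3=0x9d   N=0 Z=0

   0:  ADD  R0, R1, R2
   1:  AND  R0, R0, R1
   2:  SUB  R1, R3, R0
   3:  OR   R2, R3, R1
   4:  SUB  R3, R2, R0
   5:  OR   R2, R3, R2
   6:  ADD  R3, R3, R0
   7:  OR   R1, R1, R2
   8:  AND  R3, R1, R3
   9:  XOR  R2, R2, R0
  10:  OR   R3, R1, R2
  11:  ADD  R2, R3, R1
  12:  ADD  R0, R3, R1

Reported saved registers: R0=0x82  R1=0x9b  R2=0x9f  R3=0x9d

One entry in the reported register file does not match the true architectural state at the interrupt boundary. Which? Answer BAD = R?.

after  0: R0=0x52 R1=0xae R2=0xa4 R3=0x9d  N=0 Z=0
after  1: R0=0x02 R1=0xae R2=0xa4 R3=0x9d  N=0 Z=0
after  2: R0=0x02 R1=0x9b R2=0xa4 R3=0x9d  N=1 Z=0
after  3: R0=0x02 R1=0x9b R2=0x9f R3=0x9d  N=1 Z=0
-- IRQ taken; context saved, return-PC = 4 --
mismatch: R0: reported 0x82 vs actual 0x02

BAD = R0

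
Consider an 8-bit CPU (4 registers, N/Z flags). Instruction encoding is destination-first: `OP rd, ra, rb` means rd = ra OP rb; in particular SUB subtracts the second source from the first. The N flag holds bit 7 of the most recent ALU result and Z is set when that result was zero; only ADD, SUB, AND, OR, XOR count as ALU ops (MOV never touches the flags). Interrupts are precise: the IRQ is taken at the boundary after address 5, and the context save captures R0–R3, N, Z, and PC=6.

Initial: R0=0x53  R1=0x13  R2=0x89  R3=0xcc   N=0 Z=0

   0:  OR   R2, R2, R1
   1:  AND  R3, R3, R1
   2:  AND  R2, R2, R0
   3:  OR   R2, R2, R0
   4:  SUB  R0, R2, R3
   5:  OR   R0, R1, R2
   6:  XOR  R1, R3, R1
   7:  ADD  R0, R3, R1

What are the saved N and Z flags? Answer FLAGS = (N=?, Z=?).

after  0: R0=0x53 R1=0x13 R2=0x9b R3=0xcc  N=1 Z=0
after  1: R0=0x53 R1=0x13 R2=0x9b R3=0x00  N=0 Z=1
after  2: R0=0x53 R1=0x13 R2=0x13 R3=0x00  N=0 Z=0
after  3: R0=0x53 R1=0x13 R2=0x53 R3=0x00  N=0 Z=0
after  4: R0=0x53 R1=0x13 R2=0x53 R3=0x00  N=0 Z=0
after  5: R0=0x53 R1=0x13 R2=0x53 R3=0x00  N=0 Z=0
-- IRQ taken; context saved, return-PC = 6 --

FLAGS = (N=0, Z=0)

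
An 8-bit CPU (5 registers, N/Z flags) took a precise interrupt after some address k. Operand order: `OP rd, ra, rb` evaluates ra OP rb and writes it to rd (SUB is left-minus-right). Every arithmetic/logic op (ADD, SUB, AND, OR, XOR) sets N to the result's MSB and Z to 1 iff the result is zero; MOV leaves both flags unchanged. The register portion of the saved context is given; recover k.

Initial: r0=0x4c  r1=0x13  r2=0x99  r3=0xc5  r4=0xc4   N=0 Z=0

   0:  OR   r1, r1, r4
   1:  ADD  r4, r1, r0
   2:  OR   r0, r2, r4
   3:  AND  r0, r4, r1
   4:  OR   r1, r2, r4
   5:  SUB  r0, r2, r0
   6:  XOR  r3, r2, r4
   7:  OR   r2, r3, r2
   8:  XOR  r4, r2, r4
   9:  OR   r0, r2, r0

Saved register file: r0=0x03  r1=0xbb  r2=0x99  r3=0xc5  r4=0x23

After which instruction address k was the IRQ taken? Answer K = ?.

K = 4

after  0: r0=0x4c r1=0xd7 r2=0x99 r3=0xc5 r4=0xc4  N=1 Z=0
after  1: r0=0x4c r1=0xd7 r2=0x99 r3=0xc5 r4=0x23  N=0 Z=0
after  2: r0=0xbb r1=0xd7 r2=0x99 r3=0xc5 r4=0x23  N=1 Z=0
after  3: r0=0x03 r1=0xd7 r2=0x99 r3=0xc5 r4=0x23  N=0 Z=0
after  4: r0=0x03 r1=0xbb r2=0x99 r3=0xc5 r4=0x23  N=1 Z=0
-- IRQ taken; context saved, return-PC = 5 --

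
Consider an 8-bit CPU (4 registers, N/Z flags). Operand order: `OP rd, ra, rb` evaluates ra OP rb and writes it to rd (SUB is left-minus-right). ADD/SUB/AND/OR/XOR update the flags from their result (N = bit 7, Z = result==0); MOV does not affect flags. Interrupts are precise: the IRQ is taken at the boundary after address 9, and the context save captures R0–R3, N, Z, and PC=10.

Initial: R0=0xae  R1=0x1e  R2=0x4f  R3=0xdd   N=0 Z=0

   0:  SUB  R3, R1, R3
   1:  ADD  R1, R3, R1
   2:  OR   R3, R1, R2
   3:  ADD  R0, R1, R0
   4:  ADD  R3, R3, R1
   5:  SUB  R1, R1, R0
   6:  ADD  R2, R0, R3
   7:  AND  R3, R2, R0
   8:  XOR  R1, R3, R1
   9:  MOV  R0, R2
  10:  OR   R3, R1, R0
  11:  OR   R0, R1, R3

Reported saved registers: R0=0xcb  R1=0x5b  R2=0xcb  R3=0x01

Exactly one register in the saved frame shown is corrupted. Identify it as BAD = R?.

BAD = R3

after  0: R0=0xae R1=0x1e R2=0x4f R3=0x41  N=0 Z=0
after  1: R0=0xae R1=0x5f R2=0x4f R3=0x41  N=0 Z=0
after  2: R0=0xae R1=0x5f R2=0x4f R3=0x5f  N=0 Z=0
after  3: R0=0x0d R1=0x5f R2=0x4f R3=0x5f  N=0 Z=0
after  4: R0=0x0d R1=0x5f R2=0x4f R3=0xbe  N=1 Z=0
after  5: R0=0x0d R1=0x52 R2=0x4f R3=0xbe  N=0 Z=0
after  6: R0=0x0d R1=0x52 R2=0xcb R3=0xbe  N=1 Z=0
after  7: R0=0x0d R1=0x52 R2=0xcb R3=0x09  N=0 Z=0
after  8: R0=0x0d R1=0x5b R2=0xcb R3=0x09  N=0 Z=0
after  9: R0=0xcb R1=0x5b R2=0xcb R3=0x09  N=0 Z=0
-- IRQ taken; context saved, return-PC = 10 --
mismatch: R3: reported 0x01 vs actual 0x09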